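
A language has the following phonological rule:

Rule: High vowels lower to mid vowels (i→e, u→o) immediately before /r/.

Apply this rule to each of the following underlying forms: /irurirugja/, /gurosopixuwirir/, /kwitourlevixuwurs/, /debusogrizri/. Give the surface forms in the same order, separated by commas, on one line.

/irurirugja/: /i/ is a high vowel immediately before /r/, so it lowers to [e]. /u/ is a high vowel immediately before /r/, so it lowers to [o]. /i/ is a high vowel immediately before /r/, so it lowers to [e]. → [erorerugja].
/gurosopixuwirir/: /u/ is a high vowel immediately before /r/, so it lowers to [o]. /i/ is a high vowel immediately before /r/, so it lowers to [e]. /i/ is a high vowel immediately before /r/, so it lowers to [e]. → [gorosopixuwerer].
/kwitourlevixuwurs/: /u/ is a high vowel immediately before /r/, so it lowers to [o]. /u/ is a high vowel immediately before /r/, so it lowers to [o]. → [kwitoorlevixuwors].
/debusogrizri/: the rule's environment is not met; surfaces unchanged as [debusogrizri].

erorerugja, gorosopixuwerer, kwitoorlevixuwors, debusogrizri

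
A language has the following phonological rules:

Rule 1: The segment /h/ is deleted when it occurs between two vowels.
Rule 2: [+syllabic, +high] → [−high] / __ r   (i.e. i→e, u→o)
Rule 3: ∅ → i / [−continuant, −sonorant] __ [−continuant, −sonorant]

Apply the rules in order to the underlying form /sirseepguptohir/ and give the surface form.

serseepigupitoer

Rule 1 (intervocalic h-deletion): /h/ occurs between vowels /o/ and /i/, so it deletes. /sirseepguptohir/ → sirseepguptoir.
Rule 2 (pre-rhotic lowering): /i/ is a high vowel immediately before /r/, so it lowers to [e]. /i/ is a high vowel immediately before /r/, so it lowers to [e]. /sirseepguptoir/ → serseepguptoer.
Rule 3 (stop-cluster i-epenthesis): /p/ and /g/ form a stop–stop cluster, so [i] is inserted between them. /p/ and /t/ form a stop–stop cluster, so [i] is inserted between them. /serseepguptoer/ → serseepigupitoer.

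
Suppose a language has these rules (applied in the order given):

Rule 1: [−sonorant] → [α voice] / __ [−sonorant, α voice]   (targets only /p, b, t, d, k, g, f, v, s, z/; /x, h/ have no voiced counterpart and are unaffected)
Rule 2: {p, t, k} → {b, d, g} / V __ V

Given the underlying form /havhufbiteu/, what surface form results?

Rule 1 (regressive voicing assimilation): /v/ precedes the voiceless obstruent /h/, so it devoices to [f] by assimilation. /f/ precedes the voiced obstruent /b/, so it voices to [v] by assimilation. /havhufbiteu/ → hafhuvbiteu.
Rule 2 (intervocalic voicing): /t/ is a voiceless stop between vowels /i/ and /e/, so it voices to [d]. /hafhuvbiteu/ → hafhuvbideu.

hafhuvbideu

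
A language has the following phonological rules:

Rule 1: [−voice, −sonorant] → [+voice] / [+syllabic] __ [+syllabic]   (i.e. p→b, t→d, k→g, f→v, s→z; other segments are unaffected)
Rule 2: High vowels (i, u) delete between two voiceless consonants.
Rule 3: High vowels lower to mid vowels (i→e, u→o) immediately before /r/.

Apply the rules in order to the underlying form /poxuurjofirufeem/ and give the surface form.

poxuorjoveruveem

Rule 1 (intervocalic voicing): /f/ is a voiceless obstruent between vowels /o/ and /i/, so it voices to [v]. /f/ is a voiceless obstruent between vowels /u/ and /e/, so it voices to [v]. /poxuurjofirufeem/ → poxuurjoviruveem.
Rule 2 (high vowel syncope): no segment meets the environment; /poxuurjoviruveem/ is unchanged.
Rule 3 (pre-rhotic lowering): /u/ is a high vowel immediately before /r/, so it lowers to [o]. /i/ is a high vowel immediately before /r/, so it lowers to [e]. /poxuurjoviruveem/ → poxuorjoveruveem.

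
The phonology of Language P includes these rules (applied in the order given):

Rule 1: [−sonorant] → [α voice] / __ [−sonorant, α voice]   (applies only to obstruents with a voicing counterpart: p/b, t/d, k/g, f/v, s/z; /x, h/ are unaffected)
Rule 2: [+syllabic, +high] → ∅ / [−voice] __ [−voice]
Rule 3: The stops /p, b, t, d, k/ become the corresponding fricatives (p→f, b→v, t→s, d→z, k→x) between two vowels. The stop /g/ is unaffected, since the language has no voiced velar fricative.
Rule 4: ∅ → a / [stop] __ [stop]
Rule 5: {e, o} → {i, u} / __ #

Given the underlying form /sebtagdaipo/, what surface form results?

sepatagadaifu

Rule 1 (regressive voicing assimilation): /b/ precedes the voiceless obstruent /t/, so it devoices to [p] by assimilation. /sebtagdaipo/ → septagdaipo.
Rule 2 (high vowel syncope): no segment meets the environment; /septagdaipo/ is unchanged.
Rule 3 (intervocalic spirantization): /p/ is a stop between vowels /i/ and /o/, so it spirantizes to the fricative [f]. /septagdaipo/ → septagdaifo.
Rule 4 (stop-cluster a-epenthesis): /p/ and /t/ form a stop–stop cluster, so [a] is inserted between them. /g/ and /d/ form a stop–stop cluster, so [a] is inserted between them. /septagdaifo/ → sepatagadaifo.
Rule 5 (final vowel raising): /o/ is a mid vowel in word-final position, so it raises to [u]. /sepatagadaifo/ → sepatagadaifu.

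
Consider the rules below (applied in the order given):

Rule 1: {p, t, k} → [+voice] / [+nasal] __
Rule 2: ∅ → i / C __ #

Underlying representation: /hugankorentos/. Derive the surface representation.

Rule 1 (post-nasal voicing): /k/ is a voiceless stop immediately after the nasal /n/, so it voices to [g]. /t/ is a voiceless stop immediately after the nasal /n/, so it voices to [d]. /hugankorentos/ → hugangorendos.
Rule 2 (final i-epenthesis): the form ends in the consonant /s/, so [i] is inserted word-finally. /hugangorendos/ → hugangorendosi.

hugangorendosi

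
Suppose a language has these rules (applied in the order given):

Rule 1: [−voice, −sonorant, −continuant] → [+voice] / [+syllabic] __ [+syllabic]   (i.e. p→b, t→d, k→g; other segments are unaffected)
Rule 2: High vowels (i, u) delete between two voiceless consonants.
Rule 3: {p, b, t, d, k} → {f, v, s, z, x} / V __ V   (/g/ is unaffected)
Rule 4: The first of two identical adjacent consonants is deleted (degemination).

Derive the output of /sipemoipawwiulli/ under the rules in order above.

sivemoivawiuli

Rule 1 (intervocalic voicing): /p/ is a voiceless stop between vowels /i/ and /e/, so it voices to [b]. /p/ is a voiceless stop between vowels /i/ and /a/, so it voices to [b]. /sipemoipawwiulli/ → sibemoibawwiulli.
Rule 2 (high vowel syncope): no segment meets the environment; /sibemoibawwiulli/ is unchanged.
Rule 3 (intervocalic spirantization): /b/ is a stop between vowels /i/ and /e/, so it spirantizes to the fricative [v]. /b/ is a stop between vowels /i/ and /a/, so it spirantizes to the fricative [v]. /sibemoibawwiulli/ → sivemoivawwiulli.
Rule 4 (degemination): /ww/ is a geminate; the first /w/ deletes. /ll/ is a geminate; the first /l/ deletes. /sivemoivawwiulli/ → sivemoivawiuli.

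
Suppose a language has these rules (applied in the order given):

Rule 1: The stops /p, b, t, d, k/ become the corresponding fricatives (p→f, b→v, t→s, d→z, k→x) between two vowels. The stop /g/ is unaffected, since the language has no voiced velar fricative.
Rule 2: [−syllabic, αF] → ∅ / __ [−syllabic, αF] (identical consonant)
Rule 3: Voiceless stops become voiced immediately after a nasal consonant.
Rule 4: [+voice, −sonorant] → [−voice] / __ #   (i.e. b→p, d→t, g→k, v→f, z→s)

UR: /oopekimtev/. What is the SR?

Rule 1 (intervocalic spirantization): /p/ is a stop between vowels /o/ and /e/, so it spirantizes to the fricative [f]. /k/ is a stop between vowels /e/ and /i/, so it spirantizes to the fricative [x]. /oopekimtev/ → oofeximtev.
Rule 2 (degemination): no segment meets the environment; /oofeximtev/ is unchanged.
Rule 3 (post-nasal voicing): /t/ is a voiceless stop immediately after the nasal /m/, so it voices to [d]. /oofeximtev/ → oofeximdev.
Rule 4 (final devoicing): /v/ is a voiced obstruent in word-final position, so it devoices to [f]. /oofeximdev/ → oofeximdef.

oofeximdef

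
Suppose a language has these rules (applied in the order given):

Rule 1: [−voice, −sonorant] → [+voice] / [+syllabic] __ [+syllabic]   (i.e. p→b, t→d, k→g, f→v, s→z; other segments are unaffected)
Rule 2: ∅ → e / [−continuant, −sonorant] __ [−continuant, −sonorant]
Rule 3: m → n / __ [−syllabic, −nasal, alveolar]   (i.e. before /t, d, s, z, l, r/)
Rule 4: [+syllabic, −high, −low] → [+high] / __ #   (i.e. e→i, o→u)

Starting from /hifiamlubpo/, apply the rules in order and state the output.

hivianlubepu

Rule 1 (intervocalic voicing): /f/ is a voiceless obstruent between vowels /i/ and /i/, so it voices to [v]. /hifiamlubpo/ → hiviamlubpo.
Rule 2 (stop-cluster e-epenthesis): /b/ and /p/ form a stop–stop cluster, so [e] is inserted between them. /hiviamlubpo/ → hiviamlubepo.
Rule 3 (nasal place assimilation): /m/ precedes the alveolar consonant /l/, so it assimilates in place to [n]. /hiviamlubepo/ → hivianlubepo.
Rule 4 (final vowel raising): /o/ is a mid vowel in word-final position, so it raises to [u]. /hivianlubepo/ → hivianlubepu.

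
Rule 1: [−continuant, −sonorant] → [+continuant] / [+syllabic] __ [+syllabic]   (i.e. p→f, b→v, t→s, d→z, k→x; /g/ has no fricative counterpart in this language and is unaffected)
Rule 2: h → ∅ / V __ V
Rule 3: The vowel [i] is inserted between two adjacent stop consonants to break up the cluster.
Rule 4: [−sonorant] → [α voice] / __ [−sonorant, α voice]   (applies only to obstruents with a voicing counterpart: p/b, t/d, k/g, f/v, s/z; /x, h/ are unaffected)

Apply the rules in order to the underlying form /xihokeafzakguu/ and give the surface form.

Rule 1 (intervocalic spirantization): /k/ is a stop between vowels /o/ and /e/, so it spirantizes to the fricative [x]. /xihokeafzakguu/ → xihoxeafzakguu.
Rule 2 (intervocalic h-deletion): /h/ occurs between vowels /i/ and /o/, so it deletes. /xihoxeafzakguu/ → xioxeafzakguu.
Rule 3 (stop-cluster i-epenthesis): /k/ and /g/ form a stop–stop cluster, so [i] is inserted between them. /xioxeafzakguu/ → xioxeafzakiguu.
Rule 4 (regressive voicing assimilation): /f/ precedes the voiced obstruent /z/, so it voices to [v] by assimilation. /xioxeafzakiguu/ → xioxeavzakiguu.

xioxeavzakiguu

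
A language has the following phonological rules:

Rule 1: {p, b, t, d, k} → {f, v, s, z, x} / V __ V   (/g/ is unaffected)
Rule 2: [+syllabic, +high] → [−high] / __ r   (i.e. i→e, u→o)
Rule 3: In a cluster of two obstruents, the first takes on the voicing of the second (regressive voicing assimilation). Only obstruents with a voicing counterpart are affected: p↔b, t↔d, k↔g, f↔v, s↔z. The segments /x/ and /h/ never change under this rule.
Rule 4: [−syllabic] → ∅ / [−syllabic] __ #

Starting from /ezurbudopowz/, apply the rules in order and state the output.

ezorbuzofow

Rule 1 (intervocalic spirantization): /d/ is a stop between vowels /u/ and /o/, so it spirantizes to the fricative [z]. /p/ is a stop between vowels /o/ and /o/, so it spirantizes to the fricative [f]. /ezurbudopowz/ → ezurbuzofowz.
Rule 2 (pre-rhotic lowering): /u/ is a high vowel immediately before /r/, so it lowers to [o]. /ezurbuzofowz/ → ezorbuzofowz.
Rule 3 (regressive voicing assimilation): no segment meets the environment; /ezorbuzofowz/ is unchanged.
Rule 4 (final cluster simplification): /z/ is the second consonant of a word-final cluster /wz/, so it deletes. /ezorbuzofowz/ → ezorbuzofow.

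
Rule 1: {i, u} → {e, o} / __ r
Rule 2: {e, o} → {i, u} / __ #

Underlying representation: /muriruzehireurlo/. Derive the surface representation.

Rule 1 (pre-rhotic lowering): /u/ is a high vowel immediately before /r/, so it lowers to [o]. /i/ is a high vowel immediately before /r/, so it lowers to [e]. /i/ is a high vowel immediately before /r/, so it lowers to [e]. /u/ is a high vowel immediately before /r/, so it lowers to [o]. /muriruzehireurlo/ → moreruzehereorlo.
Rule 2 (final vowel raising): /o/ is a mid vowel in word-final position, so it raises to [u]. /moreruzehereorlo/ → moreruzehereorlu.

moreruzehereorlu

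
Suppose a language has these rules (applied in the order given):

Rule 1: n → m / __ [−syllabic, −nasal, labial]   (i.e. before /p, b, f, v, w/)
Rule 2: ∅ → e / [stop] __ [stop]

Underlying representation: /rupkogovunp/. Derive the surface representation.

rupekogovump

Rule 1 (nasal place assimilation): /n/ precedes the labial consonant /p/, so it assimilates in place to [m]. /rupkogovunp/ → rupkogovump.
Rule 2 (stop-cluster e-epenthesis): /p/ and /k/ form a stop–stop cluster, so [e] is inserted between them. /rupkogovump/ → rupekogovump.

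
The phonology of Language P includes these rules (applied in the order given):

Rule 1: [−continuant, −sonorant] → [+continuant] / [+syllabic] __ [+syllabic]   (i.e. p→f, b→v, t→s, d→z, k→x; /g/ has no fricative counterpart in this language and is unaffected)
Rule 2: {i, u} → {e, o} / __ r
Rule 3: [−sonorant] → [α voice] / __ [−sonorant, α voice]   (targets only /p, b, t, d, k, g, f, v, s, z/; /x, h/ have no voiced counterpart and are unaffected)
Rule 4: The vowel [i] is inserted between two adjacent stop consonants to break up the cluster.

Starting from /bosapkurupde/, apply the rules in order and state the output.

bosapikorubide

Rule 1 (intervocalic spirantization): no segment meets the environment; /bosapkurupde/ is unchanged.
Rule 2 (pre-rhotic lowering): /u/ is a high vowel immediately before /r/, so it lowers to [o]. /bosapkurupde/ → bosapkorupde.
Rule 3 (regressive voicing assimilation): /p/ precedes the voiced obstruent /d/, so it voices to [b] by assimilation. /bosapkorupde/ → bosapkorubde.
Rule 4 (stop-cluster i-epenthesis): /p/ and /k/ form a stop–stop cluster, so [i] is inserted between them. /b/ and /d/ form a stop–stop cluster, so [i] is inserted between them. /bosapkorubde/ → bosapikorubide.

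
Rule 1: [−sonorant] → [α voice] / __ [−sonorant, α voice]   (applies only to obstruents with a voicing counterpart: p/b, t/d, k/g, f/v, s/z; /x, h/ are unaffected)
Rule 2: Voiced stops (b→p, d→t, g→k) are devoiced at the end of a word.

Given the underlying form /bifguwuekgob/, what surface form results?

bivguwueggop

Rule 1 (regressive voicing assimilation): /f/ precedes the voiced obstruent /g/, so it voices to [v] by assimilation. /k/ precedes the voiced obstruent /g/, so it voices to [g] by assimilation. /bifguwuekgob/ → bivguwueggob.
Rule 2 (final devoicing): /b/ is a voiced stop in word-final position, so it devoices to [p]. /bivguwueggob/ → bivguwueggop.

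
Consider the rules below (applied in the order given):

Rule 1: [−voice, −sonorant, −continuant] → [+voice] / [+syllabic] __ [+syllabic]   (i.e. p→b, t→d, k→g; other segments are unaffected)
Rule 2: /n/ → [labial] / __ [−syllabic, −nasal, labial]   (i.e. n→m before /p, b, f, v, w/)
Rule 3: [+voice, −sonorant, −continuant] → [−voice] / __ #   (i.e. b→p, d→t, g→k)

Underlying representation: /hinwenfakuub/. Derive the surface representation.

himwemfaguup

Rule 1 (intervocalic voicing): /k/ is a voiceless stop between vowels /a/ and /u/, so it voices to [g]. /hinwenfakuub/ → hinwenfaguub.
Rule 2 (nasal place assimilation): /n/ precedes the labial consonant /w/, so it assimilates in place to [m]. /n/ precedes the labial consonant /f/, so it assimilates in place to [m]. /hinwenfaguub/ → himwemfaguub.
Rule 3 (final devoicing): /b/ is a voiced stop in word-final position, so it devoices to [p]. /himwemfaguub/ → himwemfaguup.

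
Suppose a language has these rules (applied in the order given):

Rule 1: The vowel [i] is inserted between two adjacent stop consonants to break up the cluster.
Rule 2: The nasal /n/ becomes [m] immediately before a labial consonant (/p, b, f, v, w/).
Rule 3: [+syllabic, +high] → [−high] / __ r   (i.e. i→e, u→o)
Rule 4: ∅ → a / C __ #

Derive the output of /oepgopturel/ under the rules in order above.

oepigopitorela

Rule 1 (stop-cluster i-epenthesis): /p/ and /g/ form a stop–stop cluster, so [i] is inserted between them. /p/ and /t/ form a stop–stop cluster, so [i] is inserted between them. /oepgopturel/ → oepigopiturel.
Rule 2 (nasal place assimilation): no segment meets the environment; /oepigopiturel/ is unchanged.
Rule 3 (pre-rhotic lowering): /u/ is a high vowel immediately before /r/, so it lowers to [o]. /oepigopiturel/ → oepigopitorel.
Rule 4 (final a-epenthesis): the form ends in the consonant /l/, so [a] is inserted word-finally. /oepigopitorel/ → oepigopitorela.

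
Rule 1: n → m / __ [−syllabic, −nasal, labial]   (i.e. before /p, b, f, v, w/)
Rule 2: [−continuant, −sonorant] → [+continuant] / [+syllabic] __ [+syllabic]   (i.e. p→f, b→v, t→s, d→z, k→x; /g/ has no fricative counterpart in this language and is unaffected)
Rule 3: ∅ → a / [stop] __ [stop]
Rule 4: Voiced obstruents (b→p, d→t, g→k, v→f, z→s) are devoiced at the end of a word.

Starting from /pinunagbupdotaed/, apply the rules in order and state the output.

pinunagabupadosaet

Rule 1 (nasal place assimilation): no segment meets the environment; /pinunagbupdotaed/ is unchanged.
Rule 2 (intervocalic spirantization): /t/ is a stop between vowels /o/ and /a/, so it spirantizes to the fricative [s]. /pinunagbupdotaed/ → pinunagbupdosaed.
Rule 3 (stop-cluster a-epenthesis): /g/ and /b/ form a stop–stop cluster, so [a] is inserted between them. /p/ and /d/ form a stop–stop cluster, so [a] is inserted between them. /pinunagbupdosaed/ → pinunagabupadosaed.
Rule 4 (final devoicing): /d/ is a voiced obstruent in word-final position, so it devoices to [t]. /pinunagabupadosaed/ → pinunagabupadosaet.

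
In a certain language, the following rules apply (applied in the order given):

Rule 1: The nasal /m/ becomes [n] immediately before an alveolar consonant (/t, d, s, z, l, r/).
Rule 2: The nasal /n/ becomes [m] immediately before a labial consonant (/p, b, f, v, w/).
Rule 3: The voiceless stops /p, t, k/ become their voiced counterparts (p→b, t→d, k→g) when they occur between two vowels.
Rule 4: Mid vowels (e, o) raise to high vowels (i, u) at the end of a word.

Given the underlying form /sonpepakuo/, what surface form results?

sompebaguu

Rule 1 (nasal place assimilation): no segment meets the environment; /sonpepakuo/ is unchanged.
Rule 2 (nasal place assimilation): /n/ precedes the labial consonant /p/, so it assimilates in place to [m]. /sonpepakuo/ → sompepakuo.
Rule 3 (intervocalic voicing): /p/ is a voiceless stop between vowels /e/ and /a/, so it voices to [b]. /k/ is a voiceless stop between vowels /a/ and /u/, so it voices to [g]. /sompepakuo/ → sompebaguo.
Rule 4 (final vowel raising): /o/ is a mid vowel in word-final position, so it raises to [u]. /sompebaguo/ → sompebaguu.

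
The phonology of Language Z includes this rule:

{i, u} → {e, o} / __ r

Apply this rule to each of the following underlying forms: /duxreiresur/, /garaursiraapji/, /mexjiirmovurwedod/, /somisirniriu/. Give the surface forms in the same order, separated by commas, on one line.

duxreeresor, garaorseraapji, mexjiermovorwedod, somiserneriu

/duxreiresur/: /i/ is a high vowel immediately before /r/, so it lowers to [e]. /u/ is a high vowel immediately before /r/, so it lowers to [o]. → [duxreeresor].
/garaursiraapji/: /u/ is a high vowel immediately before /r/, so it lowers to [o]. /i/ is a high vowel immediately before /r/, so it lowers to [e]. → [garaorseraapji].
/mexjiirmovurwedod/: /i/ is a high vowel immediately before /r/, so it lowers to [e]. /u/ is a high vowel immediately before /r/, so it lowers to [o]. → [mexjiermovorwedod].
/somisirniriu/: /i/ is a high vowel immediately before /r/, so it lowers to [e]. /i/ is a high vowel immediately before /r/, so it lowers to [e]. → [somiserneriu].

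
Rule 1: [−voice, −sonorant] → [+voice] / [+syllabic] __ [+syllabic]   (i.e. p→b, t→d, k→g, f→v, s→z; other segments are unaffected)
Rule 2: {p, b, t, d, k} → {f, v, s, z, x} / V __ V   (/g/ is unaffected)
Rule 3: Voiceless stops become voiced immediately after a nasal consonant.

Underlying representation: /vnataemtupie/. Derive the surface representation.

vnazaemduvie

Rule 1 (intervocalic voicing): /t/ is a voiceless obstruent between vowels /a/ and /a/, so it voices to [d]. /p/ is a voiceless obstruent between vowels /u/ and /i/, so it voices to [b]. /vnataemtupie/ → vnadaemtubie.
Rule 2 (intervocalic spirantization): /d/ is a stop between vowels /a/ and /a/, so it spirantizes to the fricative [z]. /b/ is a stop between vowels /u/ and /i/, so it spirantizes to the fricative [v]. /vnadaemtubie/ → vnazaemtuvie.
Rule 3 (post-nasal voicing): /t/ is a voiceless stop immediately after the nasal /m/, so it voices to [d]. /vnazaemtuvie/ → vnazaemduvie.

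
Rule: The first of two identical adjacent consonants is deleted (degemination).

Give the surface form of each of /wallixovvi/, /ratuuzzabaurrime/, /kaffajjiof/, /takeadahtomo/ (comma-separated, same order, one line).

/wallixovvi/: /ll/ is a geminate; the first /l/ deletes. /vv/ is a geminate; the first /v/ deletes. → [walixovi].
/ratuuzzabaurrime/: /zz/ is a geminate; the first /z/ deletes. /rr/ is a geminate; the first /r/ deletes. → [ratuuzabaurime].
/kaffajjiof/: /ff/ is a geminate; the first /f/ deletes. /jj/ is a geminate; the first /j/ deletes. → [kafajiof].
/takeadahtomo/: the rule's environment is not met; surfaces unchanged as [takeadahtomo].

walixovi, ratuuzabaurime, kafajiof, takeadahtomo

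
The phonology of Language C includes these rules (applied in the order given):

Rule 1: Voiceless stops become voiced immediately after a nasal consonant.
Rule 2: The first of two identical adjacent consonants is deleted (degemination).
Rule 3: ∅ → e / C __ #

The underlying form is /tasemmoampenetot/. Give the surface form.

tasemoambenetote

Rule 1 (post-nasal voicing): /p/ is a voiceless stop immediately after the nasal /m/, so it voices to [b]. /tasemmoampenetot/ → tasemmoambenetot.
Rule 2 (degemination): /mm/ is a geminate; the first /m/ deletes. /tasemmoambenetot/ → tasemoambenetot.
Rule 3 (final e-epenthesis): the form ends in the consonant /t/, so [e] is inserted word-finally. /tasemoambenetot/ → tasemoambenetote.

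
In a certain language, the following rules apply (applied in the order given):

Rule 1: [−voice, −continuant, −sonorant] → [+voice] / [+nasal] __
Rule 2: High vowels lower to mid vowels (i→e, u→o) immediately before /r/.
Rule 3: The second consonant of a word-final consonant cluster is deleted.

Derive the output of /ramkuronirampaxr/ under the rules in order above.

Rule 1 (post-nasal voicing): /k/ is a voiceless stop immediately after the nasal /m/, so it voices to [g]. /p/ is a voiceless stop immediately after the nasal /m/, so it voices to [b]. /ramkuronirampaxr/ → ramguronirambaxr.
Rule 2 (pre-rhotic lowering): /u/ is a high vowel immediately before /r/, so it lowers to [o]. /i/ is a high vowel immediately before /r/, so it lowers to [e]. /ramguronirambaxr/ → ramgoronerambaxr.
Rule 3 (final cluster simplification): /r/ is the second consonant of a word-final cluster /xr/, so it deletes. /ramgoronerambaxr/ → ramgoronerambax.

ramgoronerambax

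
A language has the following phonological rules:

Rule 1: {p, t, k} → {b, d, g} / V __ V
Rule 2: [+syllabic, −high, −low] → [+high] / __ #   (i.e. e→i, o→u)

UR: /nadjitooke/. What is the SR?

Rule 1 (intervocalic voicing): /t/ is a voiceless stop between vowels /i/ and /o/, so it voices to [d]. /k/ is a voiceless stop between vowels /o/ and /e/, so it voices to [g]. /nadjitooke/ → nadjidooge.
Rule 2 (final vowel raising): /e/ is a mid vowel in word-final position, so it raises to [i]. /nadjidooge/ → nadjidoogi.

nadjidoogi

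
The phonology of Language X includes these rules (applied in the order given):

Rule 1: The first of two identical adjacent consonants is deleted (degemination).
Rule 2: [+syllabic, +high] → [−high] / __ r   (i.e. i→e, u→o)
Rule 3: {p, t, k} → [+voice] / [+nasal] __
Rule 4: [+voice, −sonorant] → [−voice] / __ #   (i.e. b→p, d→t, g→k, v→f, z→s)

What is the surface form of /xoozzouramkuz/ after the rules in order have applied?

Rule 1 (degemination): /zz/ is a geminate; the first /z/ deletes. /xoozzouramkuz/ → xoozouramkuz.
Rule 2 (pre-rhotic lowering): /u/ is a high vowel immediately before /r/, so it lowers to [o]. /xoozouramkuz/ → xoozooramkuz.
Rule 3 (post-nasal voicing): /k/ is a voiceless stop immediately after the nasal /m/, so it voices to [g]. /xoozooramkuz/ → xoozooramguz.
Rule 4 (final devoicing): /z/ is a voiced obstruent in word-final position, so it devoices to [s]. /xoozooramguz/ → xoozooramgus.

xoozooramgus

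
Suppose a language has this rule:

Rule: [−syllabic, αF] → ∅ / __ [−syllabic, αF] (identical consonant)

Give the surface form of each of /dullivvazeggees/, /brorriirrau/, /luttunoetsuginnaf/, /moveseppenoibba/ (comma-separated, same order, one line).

dulivazegees, broriirau, lutunoetsuginaf, movesepenoiba

/dullivvazeggees/: /ll/ is a geminate; the first /l/ deletes. /vv/ is a geminate; the first /v/ deletes. /gg/ is a geminate; the first /g/ deletes. → [dulivazegees].
/brorriirrau/: /rr/ is a geminate; the first /r/ deletes. /rr/ is a geminate; the first /r/ deletes. → [broriirau].
/luttunoetsuginnaf/: /tt/ is a geminate; the first /t/ deletes. /nn/ is a geminate; the first /n/ deletes. → [lutunoetsuginaf].
/moveseppenoibba/: /pp/ is a geminate; the first /p/ deletes. /bb/ is a geminate; the first /b/ deletes. → [movesepenoiba].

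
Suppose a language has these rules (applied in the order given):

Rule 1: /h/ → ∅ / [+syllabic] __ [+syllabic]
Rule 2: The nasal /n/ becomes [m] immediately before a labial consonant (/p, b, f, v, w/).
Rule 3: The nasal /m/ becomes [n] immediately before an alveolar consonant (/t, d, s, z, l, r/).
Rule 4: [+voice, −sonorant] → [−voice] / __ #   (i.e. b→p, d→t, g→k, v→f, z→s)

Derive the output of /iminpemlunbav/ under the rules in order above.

Rule 1 (intervocalic h-deletion): no segment meets the environment; /iminpemlunbav/ is unchanged.
Rule 2 (nasal place assimilation): /n/ precedes the labial consonant /p/, so it assimilates in place to [m]. /n/ precedes the labial consonant /b/, so it assimilates in place to [m]. /iminpemlunbav/ → imimpemlumbav.
Rule 3 (nasal place assimilation): /m/ precedes the alveolar consonant /l/, so it assimilates in place to [n]. /imimpemlumbav/ → imimpenlumbav.
Rule 4 (final devoicing): /v/ is a voiced obstruent in word-final position, so it devoices to [f]. /imimpenlumbav/ → imimpenlumbaf.

imimpenlumbaf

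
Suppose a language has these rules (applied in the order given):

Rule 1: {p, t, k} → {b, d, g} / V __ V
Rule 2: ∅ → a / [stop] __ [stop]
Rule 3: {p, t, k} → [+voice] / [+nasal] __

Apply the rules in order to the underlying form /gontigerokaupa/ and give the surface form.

gondigerogauba

Rule 1 (intervocalic voicing): /k/ is a voiceless stop between vowels /o/ and /a/, so it voices to [g]. /p/ is a voiceless stop between vowels /u/ and /a/, so it voices to [b]. /gontigerokaupa/ → gontigerogauba.
Rule 2 (stop-cluster a-epenthesis): no segment meets the environment; /gontigerogauba/ is unchanged.
Rule 3 (post-nasal voicing): /t/ is a voiceless stop immediately after the nasal /n/, so it voices to [d]. /gontigerogauba/ → gondigerogauba.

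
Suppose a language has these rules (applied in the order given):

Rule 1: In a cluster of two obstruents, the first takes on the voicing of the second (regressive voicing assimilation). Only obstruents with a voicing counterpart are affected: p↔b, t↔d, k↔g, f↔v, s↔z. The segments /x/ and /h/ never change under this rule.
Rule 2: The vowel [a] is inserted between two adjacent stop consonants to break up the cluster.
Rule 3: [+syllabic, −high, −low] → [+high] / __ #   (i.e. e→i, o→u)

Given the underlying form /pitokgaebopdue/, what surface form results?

pitogagaebobadui

Rule 1 (regressive voicing assimilation): /k/ precedes the voiced obstruent /g/, so it voices to [g] by assimilation. /p/ precedes the voiced obstruent /d/, so it voices to [b] by assimilation. /pitokgaebopdue/ → pitoggaebobdue.
Rule 2 (stop-cluster a-epenthesis): /g/ and /g/ form a stop–stop cluster, so [a] is inserted between them. /b/ and /d/ form a stop–stop cluster, so [a] is inserted between them. /pitoggaebobdue/ → pitogagaebobadue.
Rule 3 (final vowel raising): /e/ is a mid vowel in word-final position, so it raises to [i]. /pitogagaebobadue/ → pitogagaebobadui.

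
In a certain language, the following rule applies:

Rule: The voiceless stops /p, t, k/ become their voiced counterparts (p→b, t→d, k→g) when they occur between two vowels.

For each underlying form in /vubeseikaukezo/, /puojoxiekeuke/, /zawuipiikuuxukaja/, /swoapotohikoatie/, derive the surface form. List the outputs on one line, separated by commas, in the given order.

vubeseigaugezo, puojoxiegeuge, zawuibiiguuxugaja, swoabodohigoadie

/vubeseikaukezo/: /k/ is a voiceless stop between vowels /i/ and /a/, so it voices to [g]. /k/ is a voiceless stop between vowels /u/ and /e/, so it voices to [g]. → [vubeseigaugezo].
/puojoxiekeuke/: /k/ is a voiceless stop between vowels /e/ and /e/, so it voices to [g]. /k/ is a voiceless stop between vowels /u/ and /e/, so it voices to [g]. → [puojoxiegeuge].
/zawuipiikuuxukaja/: /p/ is a voiceless stop between vowels /i/ and /i/, so it voices to [b]. /k/ is a voiceless stop between vowels /i/ and /u/, so it voices to [g]. /k/ is a voiceless stop between vowels /u/ and /a/, so it voices to [g]. → [zawuibiiguuxugaja].
/swoapotohikoatie/: /p/ is a voiceless stop between vowels /a/ and /o/, so it voices to [b]. /t/ is a voiceless stop between vowels /o/ and /o/, so it voices to [d]. /k/ is a voiceless stop between vowels /i/ and /o/, so it voices to [g]. /t/ is a voiceless stop between vowels /a/ and /i/, so it voices to [d]. → [swoabodohigoadie].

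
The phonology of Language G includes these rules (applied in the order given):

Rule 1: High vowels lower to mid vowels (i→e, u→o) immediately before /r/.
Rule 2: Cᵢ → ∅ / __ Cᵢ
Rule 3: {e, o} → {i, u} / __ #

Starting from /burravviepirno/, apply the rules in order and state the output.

boraviepernu

Rule 1 (pre-rhotic lowering): /u/ is a high vowel immediately before /r/, so it lowers to [o]. /i/ is a high vowel immediately before /r/, so it lowers to [e]. /burravviepirno/ → borravvieperno.
Rule 2 (degemination): /rr/ is a geminate; the first /r/ deletes. /vv/ is a geminate; the first /v/ deletes. /borravvieperno/ → boravieperno.
Rule 3 (final vowel raising): /o/ is a mid vowel in word-final position, so it raises to [u]. /boravieperno/ → boraviepernu.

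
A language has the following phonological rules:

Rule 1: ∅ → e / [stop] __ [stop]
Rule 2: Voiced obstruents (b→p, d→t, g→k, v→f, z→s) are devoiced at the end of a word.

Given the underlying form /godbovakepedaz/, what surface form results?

Rule 1 (stop-cluster e-epenthesis): /d/ and /b/ form a stop–stop cluster, so [e] is inserted between them. /godbovakepedaz/ → godebovakepedaz.
Rule 2 (final devoicing): /z/ is a voiced obstruent in word-final position, so it devoices to [s]. /godebovakepedaz/ → godebovakepedas.

godebovakepedas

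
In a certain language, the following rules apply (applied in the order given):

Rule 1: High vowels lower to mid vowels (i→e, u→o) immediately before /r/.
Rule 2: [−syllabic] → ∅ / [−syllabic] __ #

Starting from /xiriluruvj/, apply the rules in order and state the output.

xeriloruv

Rule 1 (pre-rhotic lowering): /i/ is a high vowel immediately before /r/, so it lowers to [e]. /u/ is a high vowel immediately before /r/, so it lowers to [o]. /xiriluruvj/ → xeriloruvj.
Rule 2 (final cluster simplification): /j/ is the second consonant of a word-final cluster /vj/, so it deletes. /xeriloruvj/ → xeriloruv.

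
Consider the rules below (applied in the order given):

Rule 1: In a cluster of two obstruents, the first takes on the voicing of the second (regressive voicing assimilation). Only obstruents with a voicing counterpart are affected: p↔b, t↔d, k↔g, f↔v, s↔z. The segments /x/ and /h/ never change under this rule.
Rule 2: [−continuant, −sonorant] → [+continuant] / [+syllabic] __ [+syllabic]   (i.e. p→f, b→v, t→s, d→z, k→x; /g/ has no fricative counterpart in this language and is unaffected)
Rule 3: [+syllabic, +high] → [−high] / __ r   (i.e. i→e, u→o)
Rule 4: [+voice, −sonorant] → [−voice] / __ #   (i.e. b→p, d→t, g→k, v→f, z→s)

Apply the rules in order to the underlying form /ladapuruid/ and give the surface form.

lazaforuit

Rule 1 (regressive voicing assimilation): no segment meets the environment; /ladapuruid/ is unchanged.
Rule 2 (intervocalic spirantization): /d/ is a stop between vowels /a/ and /a/, so it spirantizes to the fricative [z]. /p/ is a stop between vowels /a/ and /u/, so it spirantizes to the fricative [f]. /ladapuruid/ → lazafuruid.
Rule 3 (pre-rhotic lowering): /u/ is a high vowel immediately before /r/, so it lowers to [o]. /lazafuruid/ → lazaforuid.
Rule 4 (final devoicing): /d/ is a voiced obstruent in word-final position, so it devoices to [t]. /lazaforuid/ → lazaforuit.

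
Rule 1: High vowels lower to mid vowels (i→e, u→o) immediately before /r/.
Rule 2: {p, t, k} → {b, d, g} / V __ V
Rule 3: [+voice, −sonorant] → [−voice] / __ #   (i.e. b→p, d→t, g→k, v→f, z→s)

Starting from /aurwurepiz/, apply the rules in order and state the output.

Rule 1 (pre-rhotic lowering): /u/ is a high vowel immediately before /r/, so it lowers to [o]. /u/ is a high vowel immediately before /r/, so it lowers to [o]. /aurwurepiz/ → aorworepiz.
Rule 2 (intervocalic voicing): /p/ is a voiceless stop between vowels /e/ and /i/, so it voices to [b]. /aorworepiz/ → aorworebiz.
Rule 3 (final devoicing): /z/ is a voiced obstruent in word-final position, so it devoices to [s]. /aorworebiz/ → aorworebis.

aorworebis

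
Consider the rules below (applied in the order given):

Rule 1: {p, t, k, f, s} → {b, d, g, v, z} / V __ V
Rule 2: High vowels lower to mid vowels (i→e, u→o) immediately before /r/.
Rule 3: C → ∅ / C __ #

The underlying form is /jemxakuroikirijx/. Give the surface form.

Rule 1 (intervocalic voicing): /k/ is a voiceless obstruent between vowels /a/ and /u/, so it voices to [g]. /k/ is a voiceless obstruent between vowels /i/ and /i/, so it voices to [g]. /jemxakuroikirijx/ → jemxaguroigirijx.
Rule 2 (pre-rhotic lowering): /u/ is a high vowel immediately before /r/, so it lowers to [o]. /i/ is a high vowel immediately before /r/, so it lowers to [e]. /jemxaguroigirijx/ → jemxagoroigerijx.
Rule 3 (final cluster simplification): /x/ is the second consonant of a word-final cluster /jx/, so it deletes. /jemxagoroigerijx/ → jemxagoroigerij.

jemxagoroigerij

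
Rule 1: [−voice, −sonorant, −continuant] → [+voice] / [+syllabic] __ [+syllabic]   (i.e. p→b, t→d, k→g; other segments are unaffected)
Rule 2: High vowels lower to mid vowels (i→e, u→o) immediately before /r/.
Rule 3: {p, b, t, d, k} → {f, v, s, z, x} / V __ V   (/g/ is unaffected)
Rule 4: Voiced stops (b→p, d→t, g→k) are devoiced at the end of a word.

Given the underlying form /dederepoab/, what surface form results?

Rule 1 (intervocalic voicing): /p/ is a voiceless stop between vowels /e/ and /o/, so it voices to [b]. /dederepoab/ → dedereboab.
Rule 2 (pre-rhotic lowering): no segment meets the environment; /dedereboab/ is unchanged.
Rule 3 (intervocalic spirantization): /d/ is a stop between vowels /e/ and /e/, so it spirantizes to the fricative [z]. /b/ is a stop between vowels /e/ and /o/, so it spirantizes to the fricative [v]. /dedereboab/ → dezerevoab.
Rule 4 (final devoicing): /b/ is a voiced stop in word-final position, so it devoices to [p]. /dezerevoab/ → dezerevoap.

dezerevoap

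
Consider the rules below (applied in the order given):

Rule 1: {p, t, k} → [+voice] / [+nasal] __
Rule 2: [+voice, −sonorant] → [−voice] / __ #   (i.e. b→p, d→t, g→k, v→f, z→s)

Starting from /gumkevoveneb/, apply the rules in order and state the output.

Rule 1 (post-nasal voicing): /k/ is a voiceless stop immediately after the nasal /m/, so it voices to [g]. /gumkevoveneb/ → gumgevoveneb.
Rule 2 (final devoicing): /b/ is a voiced obstruent in word-final position, so it devoices to [p]. /gumgevoveneb/ → gumgevovenep.

gumgevovenep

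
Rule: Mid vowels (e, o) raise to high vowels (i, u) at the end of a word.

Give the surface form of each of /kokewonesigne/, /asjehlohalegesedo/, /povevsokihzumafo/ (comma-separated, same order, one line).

kokewonesigni, asjehlohalegesedu, povevsokihzumafu

/kokewonesigne/: /e/ is a mid vowel in word-final position, so it raises to [i]. → [kokewonesigni].
/asjehlohalegesedo/: /o/ is a mid vowel in word-final position, so it raises to [u]. → [asjehlohalegesedu].
/povevsokihzumafo/: /o/ is a mid vowel in word-final position, so it raises to [u]. → [povevsokihzumafu].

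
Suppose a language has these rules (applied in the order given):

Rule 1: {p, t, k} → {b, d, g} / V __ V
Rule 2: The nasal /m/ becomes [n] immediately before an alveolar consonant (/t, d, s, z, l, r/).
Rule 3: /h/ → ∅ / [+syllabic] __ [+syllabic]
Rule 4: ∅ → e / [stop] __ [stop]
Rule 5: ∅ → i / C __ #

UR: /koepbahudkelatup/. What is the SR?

koepebaudekeladupi

Rule 1 (intervocalic voicing): /t/ is a voiceless stop between vowels /a/ and /u/, so it voices to [d]. /koepbahudkelatup/ → koepbahudkeladup.
Rule 2 (nasal place assimilation): no segment meets the environment; /koepbahudkeladup/ is unchanged.
Rule 3 (intervocalic h-deletion): /h/ occurs between vowels /a/ and /u/, so it deletes. /koepbahudkeladup/ → koepbaudkeladup.
Rule 4 (stop-cluster e-epenthesis): /p/ and /b/ form a stop–stop cluster, so [e] is inserted between them. /d/ and /k/ form a stop–stop cluster, so [e] is inserted between them. /koepbaudkeladup/ → koepebaudekeladup.
Rule 5 (final i-epenthesis): the form ends in the consonant /p/, so [i] is inserted word-finally. /koepebaudekeladup/ → koepebaudekeladupi.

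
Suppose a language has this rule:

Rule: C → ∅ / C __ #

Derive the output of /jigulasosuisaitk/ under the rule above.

/k/ is the second consonant of a word-final cluster /tk/, so it deletes.
The other instances of /j/, /g/, /l/, /s/, /t/ do not occur in the required environment and remain unchanged.
Surface form: [jigulasosuisait].

jigulasosuisait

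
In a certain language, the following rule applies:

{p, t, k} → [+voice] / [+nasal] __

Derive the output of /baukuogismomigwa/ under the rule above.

baukuogismomigwa

No segment of /baukuogismomigwa/ meets the structural description of the rule, so the form surfaces unchanged.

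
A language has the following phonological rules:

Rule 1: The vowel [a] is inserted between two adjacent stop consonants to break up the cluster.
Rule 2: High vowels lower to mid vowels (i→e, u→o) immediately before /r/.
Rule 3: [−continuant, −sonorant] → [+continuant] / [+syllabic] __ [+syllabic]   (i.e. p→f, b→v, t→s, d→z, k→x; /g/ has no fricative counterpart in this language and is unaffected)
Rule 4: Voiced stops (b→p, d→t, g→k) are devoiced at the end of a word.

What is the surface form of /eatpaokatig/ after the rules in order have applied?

easafaoxasik

Rule 1 (stop-cluster a-epenthesis): /t/ and /p/ form a stop–stop cluster, so [a] is inserted between them. /eatpaokatig/ → eatapaokatig.
Rule 2 (pre-rhotic lowering): no segment meets the environment; /eatapaokatig/ is unchanged.
Rule 3 (intervocalic spirantization): /t/ is a stop between vowels /a/ and /a/, so it spirantizes to the fricative [s]. /p/ is a stop between vowels /a/ and /a/, so it spirantizes to the fricative [f]. /k/ is a stop between vowels /o/ and /a/, so it spirantizes to the fricative [x]. /t/ is a stop between vowels /a/ and /i/, so it spirantizes to the fricative [s]. /eatapaokatig/ → easafaoxasig.
Rule 4 (final devoicing): /g/ is a voiced stop in word-final position, so it devoices to [k]. /easafaoxasig/ → easafaoxasik.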